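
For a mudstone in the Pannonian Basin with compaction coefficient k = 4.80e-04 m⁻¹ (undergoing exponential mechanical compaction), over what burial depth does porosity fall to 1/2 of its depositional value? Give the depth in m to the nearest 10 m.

1440 m

Working in km (1 km = 1000 m; k in km⁻¹ = k in m⁻¹ × 1000):
n/n₀ = 1/2 ⇒ exp(−k·d) = 1/2 ⇒ d = ln(2) / k
d = 0.6931 / 0.48 = 1.444 km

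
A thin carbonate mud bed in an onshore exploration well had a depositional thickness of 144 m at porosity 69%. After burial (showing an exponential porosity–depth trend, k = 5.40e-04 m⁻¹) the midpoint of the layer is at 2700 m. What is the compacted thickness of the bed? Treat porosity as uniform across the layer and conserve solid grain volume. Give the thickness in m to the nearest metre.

Working in km (1 km = 1000 m; k in km⁻¹ = k in m⁻¹ × 1000):
Porosity at 2.7 km: phi = 0.69·exp(−0.54×2.7) = 0.1606
Solid-volume conservation: h(1−phi) = h₀(1−phi₀) ⇒ h = h₀·(1−phi₀)/(1−phi)
h = 0.144 × (1 − 0.69)/(1 − 0.1606) = 0.144 × 0.3693 = 0.0532 km

53 m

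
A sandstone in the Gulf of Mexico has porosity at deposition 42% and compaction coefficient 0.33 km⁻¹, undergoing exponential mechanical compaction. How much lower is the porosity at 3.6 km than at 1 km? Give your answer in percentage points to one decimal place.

17.4 percentage points

phi(1) = 0.42·e^(−0.33×1) = 0.3019
phi(3.6) = 0.42·e^(−0.33×3.6) = 0.1280
Δphi = 0.3019 − 0.1280 = 0.1739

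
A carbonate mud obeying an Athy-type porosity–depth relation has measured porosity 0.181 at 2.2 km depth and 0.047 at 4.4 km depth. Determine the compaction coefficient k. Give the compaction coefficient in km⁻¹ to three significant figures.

Athy: phi(z) = phi₀ e^(−kz) ⇒ phi₁/phi₂ = e^{k(z₂−z₁)} ⇒ k = ln(phi₁/phi₂)/(z₂−z₁)
k = ln(0.181/0.047) / (4.4 − 2.2) = ln(3.851) / 2.2 = 1.3483 / 2.2 = 0.6129 km⁻¹

0.613 km⁻¹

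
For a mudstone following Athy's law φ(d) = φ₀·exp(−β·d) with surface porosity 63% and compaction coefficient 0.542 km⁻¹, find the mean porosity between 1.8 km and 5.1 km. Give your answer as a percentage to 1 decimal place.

⟨φ⟩ = (1/(d₂−d₁)) ∫ φ₀ e^(−βd) dd = φ₀·(e^(−β·d₁) − e^(−β·d₂)) / (β·(d₂−d₁))
e^(−0.542×1.8) = 0.3770; e^(−0.542×5.1) = 0.0630
⟨φ⟩ = 0.63 × (0.3770 − 0.0630) / (0.542 × 3.3) = 0.63 × 0.1755 = 0.1106

11.1%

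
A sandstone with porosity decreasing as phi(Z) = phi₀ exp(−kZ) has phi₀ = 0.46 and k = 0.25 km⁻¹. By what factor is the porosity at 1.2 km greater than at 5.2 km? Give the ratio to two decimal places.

phi(Z₁)/phi(Z₂) = e^(−k·Z₁)/e^(−k·Z₂) = e^{k(Z₂−Z₁)}
= exp(0.25 × 4) = exp(1) = 2.7183

2.72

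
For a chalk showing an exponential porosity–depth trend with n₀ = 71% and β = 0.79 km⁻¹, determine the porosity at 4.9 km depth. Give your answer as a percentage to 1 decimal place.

1.5%

n = n₀·exp(−β·d) = 0.71 × exp(−0.79 × 4.9) = 0.71 × exp(−3.871)
  = 0.71 × 0.0208 = 0.0148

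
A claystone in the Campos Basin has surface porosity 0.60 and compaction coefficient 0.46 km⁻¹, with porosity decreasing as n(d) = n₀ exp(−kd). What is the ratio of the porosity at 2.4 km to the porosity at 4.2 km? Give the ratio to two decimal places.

n(d₁)/n(d₂) = e^(−k·d₁)/e^(−k·d₂) = e^{k(d₂−d₁)}
= exp(0.46 × 1.8) = exp(0.828) = 2.2887

2.29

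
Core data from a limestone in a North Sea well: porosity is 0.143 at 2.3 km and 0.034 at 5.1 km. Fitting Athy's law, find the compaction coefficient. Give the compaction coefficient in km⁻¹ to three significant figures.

0.513 km⁻¹

Athy: n(Z) = n₀ e^(−kZ) ⇒ n₁/n₂ = e^{k(Z₂−Z₁)} ⇒ k = ln(n₁/n₂)/(Z₂−Z₁)
k = ln(0.143/0.034) / (5.1 − 2.3) = ln(4.206) / 2.8 = 1.4365 / 2.8 = 0.513 km⁻¹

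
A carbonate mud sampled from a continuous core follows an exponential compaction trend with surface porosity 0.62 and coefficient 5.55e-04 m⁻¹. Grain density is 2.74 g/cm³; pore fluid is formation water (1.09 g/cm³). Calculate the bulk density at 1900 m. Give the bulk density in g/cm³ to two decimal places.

2.38 g/cm³

Working in km (1 km = 1000 m; k in km⁻¹ = k in m⁻¹ × 1000):
Porosity at depth: φ = 0.62·exp(−0.555×1.9) = 0.62×0.3484 = 0.2160
Bulk density: ρ_b = (1−φ)ρ_g + φ·ρ_f = 0.7840×2.74 + 0.2160×1.09
       = 2.148 + 0.235 = 2.384 g/cm³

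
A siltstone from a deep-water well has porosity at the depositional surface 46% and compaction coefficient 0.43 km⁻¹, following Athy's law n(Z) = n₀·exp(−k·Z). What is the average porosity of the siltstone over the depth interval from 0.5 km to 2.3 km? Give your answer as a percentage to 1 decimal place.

25.8%

⟨n⟩ = (1/(Z₂−Z₁)) ∫ n₀ e^(−kZ) dZ = n₀·(e^(−k·Z₁) − e^(−k·Z₂)) / (k·(Z₂−Z₁))
e^(−0.43×0.5) = 0.8065; e^(−0.43×2.3) = 0.3719
⟨n⟩ = 0.46 × (0.8065 − 0.3719) / (0.43 × 1.8) = 0.46 × 0.5615 = 0.2583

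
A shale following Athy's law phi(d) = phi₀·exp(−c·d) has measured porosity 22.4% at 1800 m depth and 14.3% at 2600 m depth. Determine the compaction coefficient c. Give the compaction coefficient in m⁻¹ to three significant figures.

0.000561 m⁻¹

Working in km (1 km = 1000 m; c in km⁻¹ = c in m⁻¹ × 1000):
Athy: phi(d) = phi₀ e^(−cd) ⇒ phi₁/phi₂ = e^{c(d₂−d₁)} ⇒ c = ln(phi₁/phi₂)/(d₂−d₁)
c = ln(0.224/0.143) / (2.6 − 1.8) = ln(1.566) / 0.8 = 0.4488 / 0.8 = 0.561 km⁻¹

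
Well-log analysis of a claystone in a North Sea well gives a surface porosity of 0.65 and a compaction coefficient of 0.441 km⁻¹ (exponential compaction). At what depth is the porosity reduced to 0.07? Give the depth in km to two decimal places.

5.05 km

Invert Athy's law: Z = ln(phi₀/phi) / β
Z = ln(0.65/0.07) / 0.441 = ln(9.286) / 0.441 = 2.2285 / 0.441 = 5.053 km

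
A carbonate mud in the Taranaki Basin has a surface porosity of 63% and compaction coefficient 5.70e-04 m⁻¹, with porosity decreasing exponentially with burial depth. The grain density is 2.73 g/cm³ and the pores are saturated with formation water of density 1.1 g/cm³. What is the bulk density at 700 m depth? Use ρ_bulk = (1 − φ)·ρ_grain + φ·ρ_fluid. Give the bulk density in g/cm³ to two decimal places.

Working in km (1 km = 1000 m; β in km⁻¹ = β in m⁻¹ × 1000):
Porosity at depth: phi = 0.63·exp(−0.57×0.7) = 0.63×0.6710 = 0.4227
Bulk density: ρ_b = (1−phi)ρ_g + phi·ρ_f = 0.5773×2.73 + 0.4227×1.1
       = 1.576 + 0.465 = 2.041 g/cm³

2.04 g/cm³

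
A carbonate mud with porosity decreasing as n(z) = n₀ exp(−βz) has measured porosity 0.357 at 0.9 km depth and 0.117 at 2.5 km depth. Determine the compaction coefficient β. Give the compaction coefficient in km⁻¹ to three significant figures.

Athy: n(z) = n₀ e^(−βz) ⇒ n₁/n₂ = e^{β(z₂−z₁)} ⇒ β = ln(n₁/n₂)/(z₂−z₁)
β = ln(0.357/0.117) / (2.5 − 0.9) = ln(3.051) / 1.6 = 1.1156 / 1.6 = 0.6972 km⁻¹

0.697 km⁻¹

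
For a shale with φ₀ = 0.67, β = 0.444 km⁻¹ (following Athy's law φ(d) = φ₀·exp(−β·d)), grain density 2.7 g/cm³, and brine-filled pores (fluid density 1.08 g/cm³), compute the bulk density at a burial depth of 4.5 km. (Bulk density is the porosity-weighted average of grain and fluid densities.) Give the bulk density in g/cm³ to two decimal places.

Porosity at depth: φ = 0.67·exp(−0.444×4.5) = 0.67×0.1356 = 0.0909
Bulk density: ρ_b = (1−φ)ρ_g + φ·ρ_f = 0.9091×2.7 + 0.0909×1.08
       = 2.455 + 0.098 = 2.553 g/cm³

2.55 g/cm³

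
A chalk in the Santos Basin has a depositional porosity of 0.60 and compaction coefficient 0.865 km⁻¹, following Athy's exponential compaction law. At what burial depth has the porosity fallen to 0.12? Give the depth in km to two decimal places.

1.86 km

Invert Athy's law: Z = ln(phi₀/phi) / c
Z = ln(0.6/0.12) / 0.865 = ln(5) / 0.865 = 1.6094 / 0.865 = 1.861 km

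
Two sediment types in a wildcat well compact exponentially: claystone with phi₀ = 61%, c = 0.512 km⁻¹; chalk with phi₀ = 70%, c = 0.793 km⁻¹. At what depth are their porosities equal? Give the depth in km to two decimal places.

0.49 km

Set phi₀ₐ e^(−cₐz) = phi₀ᵦ e^(−cᵦz) ⇒ ln(phi₀ₐ/phi₀ᵦ) = (cₐ − cᵦ)·z
z = ln(0.61/0.7) / (0.512 − 0.793) = -0.1376 / -0.281 = 0.490 km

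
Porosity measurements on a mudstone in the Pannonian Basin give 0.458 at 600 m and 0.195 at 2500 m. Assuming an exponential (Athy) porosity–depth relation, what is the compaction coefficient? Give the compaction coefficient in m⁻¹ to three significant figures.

Working in km (1 km = 1000 m; k in km⁻¹ = k in m⁻¹ × 1000):
Athy: phi(z) = phi₀ e^(−kz) ⇒ phi₁/phi₂ = e^{k(z₂−z₁)} ⇒ k = ln(phi₁/phi₂)/(z₂−z₁)
k = ln(0.458/0.195) / (2.5 − 0.6) = ln(2.349) / 1.9 = 0.8539 / 1.9 = 0.4494 km⁻¹

0.000449 m⁻¹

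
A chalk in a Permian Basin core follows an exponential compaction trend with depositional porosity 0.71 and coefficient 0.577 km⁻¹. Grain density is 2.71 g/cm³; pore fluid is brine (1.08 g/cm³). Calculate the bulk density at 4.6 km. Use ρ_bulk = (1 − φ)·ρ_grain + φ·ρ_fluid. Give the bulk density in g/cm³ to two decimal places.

2.63 g/cm³

Porosity at depth: phi = 0.71·exp(−0.577×4.6) = 0.71×0.0704 = 0.0500
Bulk density: ρ_b = (1−phi)ρ_g + phi·ρ_f = 0.9500×2.71 + 0.0500×1.08
       = 2.575 + 0.054 = 2.629 g/cm³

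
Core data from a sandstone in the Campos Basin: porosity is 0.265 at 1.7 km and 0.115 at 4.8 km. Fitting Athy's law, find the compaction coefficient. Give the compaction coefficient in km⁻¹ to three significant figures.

Athy: φ(d) = φ₀ e^(−βd) ⇒ φ₁/φ₂ = e^{β(d₂−d₁)} ⇒ β = ln(φ₁/φ₂)/(d₂−d₁)
β = ln(0.265/0.115) / (4.8 − 1.7) = ln(2.304) / 3.1 = 0.8348 / 3.1 = 0.2693 km⁻¹

0.269 km⁻¹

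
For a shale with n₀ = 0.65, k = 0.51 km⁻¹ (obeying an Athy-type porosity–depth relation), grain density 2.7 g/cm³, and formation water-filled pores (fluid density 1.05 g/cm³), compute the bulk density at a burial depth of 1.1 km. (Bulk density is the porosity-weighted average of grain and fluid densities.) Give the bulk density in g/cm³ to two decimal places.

Porosity at depth: n = 0.65·exp(−0.51×1.1) = 0.65×0.5706 = 0.3709
Bulk density: ρ_b = (1−n)ρ_g + n·ρ_f = 0.6291×2.7 + 0.3709×1.05
       = 1.699 + 0.389 = 2.088 g/cm³

2.09 g/cm³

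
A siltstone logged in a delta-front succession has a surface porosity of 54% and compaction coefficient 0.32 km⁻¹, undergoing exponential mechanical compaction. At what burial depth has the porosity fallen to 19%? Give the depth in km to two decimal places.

Invert Athy's law: Z = ln(n₀/n) / β
Z = ln(0.54/0.19) / 0.32 = ln(2.842) / 0.32 = 1.0445 / 0.32 = 3.264 km

3.26 km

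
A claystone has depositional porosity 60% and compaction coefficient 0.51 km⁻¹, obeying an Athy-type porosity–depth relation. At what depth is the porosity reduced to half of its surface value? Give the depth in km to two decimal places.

1.36 km

n/n₀ = 1/2 ⇒ exp(−c·d) = 1/2 ⇒ d = ln(2) / c
d = 0.6931 / 0.51 = 1.359 km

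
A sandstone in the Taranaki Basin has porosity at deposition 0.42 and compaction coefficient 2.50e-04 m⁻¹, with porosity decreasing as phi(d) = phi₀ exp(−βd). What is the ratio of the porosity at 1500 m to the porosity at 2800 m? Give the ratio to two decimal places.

Working in km (1 km = 1000 m; β in km⁻¹ = β in m⁻¹ × 1000):
phi(d₁)/phi(d₂) = e^(−β·d₁)/e^(−β·d₂) = e^{β(d₂−d₁)}
= exp(0.25 × 1.3) = exp(0.325) = 1.3840

1.38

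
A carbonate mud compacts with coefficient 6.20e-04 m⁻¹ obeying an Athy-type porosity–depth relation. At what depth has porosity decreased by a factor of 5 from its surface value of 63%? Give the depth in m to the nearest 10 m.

2600 m

Working in km (1 km = 1000 m; k in km⁻¹ = k in m⁻¹ × 1000):
φ/φ₀ = 1/5 ⇒ exp(−k·Z) = 1/5 ⇒ Z = ln(5) / k
Z = 1.6094 / 0.62 = 2.596 km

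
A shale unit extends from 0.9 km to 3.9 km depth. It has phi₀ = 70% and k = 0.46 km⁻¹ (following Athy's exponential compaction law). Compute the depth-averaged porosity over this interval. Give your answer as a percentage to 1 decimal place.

⟨phi⟩ = (1/(z₂−z₁)) ∫ phi₀ e^(−kz) dz = phi₀·(e^(−k·z₁) − e^(−k·z₂)) / (k·(z₂−z₁))
e^(−0.46×0.9) = 0.6610; e^(−0.46×3.9) = 0.1663
⟨phi⟩ = 0.7 × (0.6610 − 0.1663) / (0.46 × 3) = 0.7 × 0.3585 = 0.2509

25.1%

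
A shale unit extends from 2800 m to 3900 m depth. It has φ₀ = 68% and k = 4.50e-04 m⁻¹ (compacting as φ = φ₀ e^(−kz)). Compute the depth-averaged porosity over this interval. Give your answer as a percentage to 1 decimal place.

15.2%

Working in km (1 km = 1000 m; k in km⁻¹ = k in m⁻¹ × 1000):
⟨φ⟩ = (1/(z₂−z₁)) ∫ φ₀ e^(−kz) dz = φ₀·(e^(−k·z₁) − e^(−k·z₂)) / (k·(z₂−z₁))
e^(−0.45×2.8) = 0.2837; e^(−0.45×3.9) = 0.1729
⟨φ⟩ = 0.68 × (0.2837 − 0.1729) / (0.45 × 1.1) = 0.68 × 0.2237 = 0.1521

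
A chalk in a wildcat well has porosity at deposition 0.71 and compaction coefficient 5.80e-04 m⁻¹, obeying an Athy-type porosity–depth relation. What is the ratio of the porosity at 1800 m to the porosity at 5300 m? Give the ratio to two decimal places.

Working in km (1 km = 1000 m; k in km⁻¹ = k in m⁻¹ × 1000):
phi(z₁)/phi(z₂) = e^(−k·z₁)/e^(−k·z₂) = e^{k(z₂−z₁)}
= exp(0.58 × 3.5) = exp(2.03) = 7.6141

7.61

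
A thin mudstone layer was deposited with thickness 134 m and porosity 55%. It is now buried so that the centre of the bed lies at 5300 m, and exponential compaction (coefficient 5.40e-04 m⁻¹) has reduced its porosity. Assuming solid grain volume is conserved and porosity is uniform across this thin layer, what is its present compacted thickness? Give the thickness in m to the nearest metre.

62 m

Working in km (1 km = 1000 m; β in km⁻¹ = β in m⁻¹ × 1000):
Porosity at 5.3 km: n = 0.55·exp(−0.54×5.3) = 0.0314
Solid-volume conservation: h(1−n) = h₀(1−n₀) ⇒ h = h₀·(1−n₀)/(1−n)
h = 0.134 × (1 − 0.55)/(1 − 0.0314) = 0.134 × 0.4646 = 0.0623 km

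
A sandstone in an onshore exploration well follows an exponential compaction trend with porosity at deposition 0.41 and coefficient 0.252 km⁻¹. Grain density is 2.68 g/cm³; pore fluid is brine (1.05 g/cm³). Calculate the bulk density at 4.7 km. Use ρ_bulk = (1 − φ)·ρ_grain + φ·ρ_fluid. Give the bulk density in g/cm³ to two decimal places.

2.48 g/cm³

Porosity at depth: phi = 0.41·exp(−0.252×4.7) = 0.41×0.3059 = 0.1254
Bulk density: ρ_b = (1−phi)ρ_g + phi·ρ_f = 0.8746×2.68 + 0.1254×1.05
       = 2.344 + 0.132 = 2.476 g/cm³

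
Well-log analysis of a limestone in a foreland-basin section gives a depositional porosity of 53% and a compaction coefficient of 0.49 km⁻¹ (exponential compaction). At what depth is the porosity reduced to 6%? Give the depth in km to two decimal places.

Invert Athy's law: d = ln(n₀/n) / c
d = ln(0.53/0.06) / 0.49 = ln(8.833) / 0.49 = 2.1785 / 0.49 = 4.446 km

4.45 km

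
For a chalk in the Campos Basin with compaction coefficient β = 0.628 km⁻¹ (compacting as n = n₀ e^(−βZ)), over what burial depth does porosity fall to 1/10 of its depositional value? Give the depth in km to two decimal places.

n/n₀ = 1/10 ⇒ exp(−β·Z) = 1/10 ⇒ Z = ln(10) / β
Z = 2.3026 / 0.628 = 3.667 km

3.67 km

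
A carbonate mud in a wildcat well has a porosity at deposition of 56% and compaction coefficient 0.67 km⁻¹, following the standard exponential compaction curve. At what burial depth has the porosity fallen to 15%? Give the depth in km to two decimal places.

Invert Athy's law: d = ln(φ₀/φ) / β
d = ln(0.56/0.15) / 0.67 = ln(3.733) / 0.67 = 1.3173 / 0.67 = 1.966 km

1.97 km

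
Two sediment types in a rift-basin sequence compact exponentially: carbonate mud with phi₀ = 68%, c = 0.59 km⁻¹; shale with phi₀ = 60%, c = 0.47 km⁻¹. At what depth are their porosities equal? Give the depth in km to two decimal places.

1.04 km

Set phi₀ₐ e^(−cₐd) = phi₀ᵦ e^(−cᵦd) ⇒ ln(phi₀ₐ/phi₀ᵦ) = (cₐ − cᵦ)·d
d = ln(0.68/0.6) / (0.59 − 0.47) = 0.1252 / 0.12 = 1.043 km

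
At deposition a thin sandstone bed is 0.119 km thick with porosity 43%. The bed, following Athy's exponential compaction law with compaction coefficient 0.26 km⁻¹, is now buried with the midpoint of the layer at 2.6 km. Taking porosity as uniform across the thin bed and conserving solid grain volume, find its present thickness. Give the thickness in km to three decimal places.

0.087 km

Porosity at 2.6 km: n = 0.43·exp(−0.26×2.6) = 0.2187
Solid-volume conservation: h(1−n) = h₀(1−n₀) ⇒ h = h₀·(1−n₀)/(1−n)
h = 0.119 × (1 − 0.43)/(1 − 0.2187) = 0.119 × 0.7296 = 0.0868 km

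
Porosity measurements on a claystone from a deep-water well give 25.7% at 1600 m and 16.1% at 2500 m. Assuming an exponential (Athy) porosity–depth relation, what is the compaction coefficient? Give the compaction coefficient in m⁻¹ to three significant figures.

Working in km (1 km = 1000 m; c in km⁻¹ = c in m⁻¹ × 1000):
Athy: phi(z) = phi₀ e^(−cz) ⇒ phi₁/phi₂ = e^{c(z₂−z₁)} ⇒ c = ln(phi₁/phi₂)/(z₂−z₁)
c = ln(0.257/0.161) / (2.5 − 1.6) = ln(1.596) / 0.9 = 0.4677 / 0.9 = 0.5196 km⁻¹

0.000520 m⁻¹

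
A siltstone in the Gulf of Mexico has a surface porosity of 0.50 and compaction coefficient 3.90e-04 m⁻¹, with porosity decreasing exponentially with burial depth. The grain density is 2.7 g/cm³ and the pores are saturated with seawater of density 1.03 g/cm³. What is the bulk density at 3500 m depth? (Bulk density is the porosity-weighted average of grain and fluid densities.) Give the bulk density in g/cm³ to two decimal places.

2.49 g/cm³

Working in km (1 km = 1000 m; β in km⁻¹ = β in m⁻¹ × 1000):
Porosity at depth: phi = 0.5·exp(−0.39×3.5) = 0.5×0.2554 = 0.1277
Bulk density: ρ_b = (1−phi)ρ_g + phi·ρ_f = 0.8723×2.7 + 0.1277×1.03
       = 2.355 + 0.132 = 2.487 g/cm³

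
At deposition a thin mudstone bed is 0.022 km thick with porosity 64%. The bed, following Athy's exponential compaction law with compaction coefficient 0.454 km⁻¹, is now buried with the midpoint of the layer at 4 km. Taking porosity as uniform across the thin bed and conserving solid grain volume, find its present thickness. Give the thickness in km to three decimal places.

0.009 km

Porosity at 4 km: phi = 0.64·exp(−0.454×4) = 0.1041
Solid-volume conservation: h(1−phi) = h₀(1−phi₀) ⇒ h = h₀·(1−phi₀)/(1−phi)
h = 0.022 × (1 − 0.64)/(1 − 0.1041) = 0.022 × 0.4018 = 0.0088 km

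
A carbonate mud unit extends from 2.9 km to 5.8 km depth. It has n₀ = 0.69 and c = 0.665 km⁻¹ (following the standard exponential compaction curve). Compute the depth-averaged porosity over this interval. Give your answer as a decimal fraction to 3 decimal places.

0.044

⟨n⟩ = (1/(Z₂−Z₁)) ∫ n₀ e^(−cZ) dZ = n₀·(e^(−c·Z₁) − e^(−c·Z₂)) / (c·(Z₂−Z₁))
e^(−0.665×2.9) = 0.1454; e^(−0.665×5.8) = 0.0211
⟨n⟩ = 0.69 × (0.1454 − 0.0211) / (0.665 × 2.9) = 0.69 × 0.0644 = 0.0445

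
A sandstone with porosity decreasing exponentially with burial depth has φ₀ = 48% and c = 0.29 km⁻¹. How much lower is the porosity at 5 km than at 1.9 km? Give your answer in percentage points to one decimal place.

φ(1.9) = 0.48·e^(−0.29×1.9) = 0.2767
φ(5) = 0.48·e^(−0.29×5) = 0.1126
Δφ = 0.2767 − 0.1126 = 0.1641

16.4 percentage points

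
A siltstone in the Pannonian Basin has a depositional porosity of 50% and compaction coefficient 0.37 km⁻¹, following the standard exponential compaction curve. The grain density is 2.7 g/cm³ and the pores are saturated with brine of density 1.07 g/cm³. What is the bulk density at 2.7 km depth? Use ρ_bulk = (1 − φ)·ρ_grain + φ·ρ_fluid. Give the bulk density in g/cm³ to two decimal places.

2.40 g/cm³

Porosity at depth: n = 0.5·exp(−0.37×2.7) = 0.5×0.3682 = 0.1841
Bulk density: ρ_b = (1−n)ρ_g + n·ρ_f = 0.8159×2.7 + 0.1841×1.07
       = 2.203 + 0.197 = 2.400 g/cm³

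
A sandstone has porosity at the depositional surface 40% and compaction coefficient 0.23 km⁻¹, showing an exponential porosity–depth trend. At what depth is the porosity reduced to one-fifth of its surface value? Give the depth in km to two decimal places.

phi/phi₀ = 1/5 ⇒ exp(−c·d) = 1/5 ⇒ d = ln(5) / c
d = 1.6094 / 0.23 = 6.998 km

7.00 km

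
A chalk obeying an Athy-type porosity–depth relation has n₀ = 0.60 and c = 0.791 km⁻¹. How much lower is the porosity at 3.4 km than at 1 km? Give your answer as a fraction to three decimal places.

0.231

n(1) = 0.6·e^(−0.791×1) = 0.2720
n(3.4) = 0.6·e^(−0.791×3.4) = 0.0408
Δn = 0.2720 − 0.0408 = 0.2313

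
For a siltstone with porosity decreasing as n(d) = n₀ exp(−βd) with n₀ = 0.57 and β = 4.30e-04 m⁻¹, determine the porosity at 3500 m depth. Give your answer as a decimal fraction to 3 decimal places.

0.127

Working in km (1 km = 1000 m; β in km⁻¹ = β in m⁻¹ × 1000):
n = n₀·exp(−β·d) = 0.57 × exp(−0.43 × 3.5) = 0.57 × exp(−1.505)
  = 0.57 × 0.2220 = 0.1265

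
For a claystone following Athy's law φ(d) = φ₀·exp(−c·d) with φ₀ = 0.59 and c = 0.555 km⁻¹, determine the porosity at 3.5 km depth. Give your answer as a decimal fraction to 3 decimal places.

0.085

φ = φ₀·exp(−c·d) = 0.59 × exp(−0.555 × 3.5) = 0.59 × exp(−1.943)
  = 0.59 × 0.1433 = 0.0846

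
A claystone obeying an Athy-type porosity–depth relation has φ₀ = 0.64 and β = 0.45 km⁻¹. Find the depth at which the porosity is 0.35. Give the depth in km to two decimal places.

Invert Athy's law: Z = ln(φ₀/φ) / β
Z = ln(0.64/0.35) / 0.45 = ln(1.829) / 0.45 = 0.6035 / 0.45 = 1.341 km

1.34 km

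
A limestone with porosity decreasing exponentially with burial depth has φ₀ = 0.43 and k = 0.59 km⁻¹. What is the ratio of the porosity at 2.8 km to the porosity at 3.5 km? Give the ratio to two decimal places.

φ(Z₁)/φ(Z₂) = e^(−k·Z₁)/e^(−k·Z₂) = e^{k(Z₂−Z₁)}
= exp(0.59 × 0.7) = exp(0.413) = 1.5113

1.51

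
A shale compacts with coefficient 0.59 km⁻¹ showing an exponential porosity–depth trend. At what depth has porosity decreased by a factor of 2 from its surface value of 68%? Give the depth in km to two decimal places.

1.17 km

φ/φ₀ = 1/2 ⇒ exp(−β·z) = 1/2 ⇒ z = ln(2) / β
z = 0.6931 / 0.59 = 1.175 km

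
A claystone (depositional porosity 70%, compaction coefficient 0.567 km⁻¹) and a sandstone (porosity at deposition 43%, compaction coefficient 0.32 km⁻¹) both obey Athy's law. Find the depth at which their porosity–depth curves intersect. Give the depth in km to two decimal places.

Set n₀ₐ e^(−cₐd) = n₀ᵦ e^(−cᵦd) ⇒ ln(n₀ₐ/n₀ᵦ) = (cₐ − cᵦ)·d
d = ln(0.7/0.43) / (0.567 − 0.32) = 0.4873 / 0.247 = 1.973 km

1.97 km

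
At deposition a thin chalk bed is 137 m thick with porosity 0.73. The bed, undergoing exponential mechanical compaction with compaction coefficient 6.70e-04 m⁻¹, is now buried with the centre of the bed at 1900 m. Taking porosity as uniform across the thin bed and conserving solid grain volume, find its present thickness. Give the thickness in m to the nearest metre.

46 m

Working in km (1 km = 1000 m; k in km⁻¹ = k in m⁻¹ × 1000):
Porosity at 1.9 km: phi = 0.73·exp(−0.67×1.9) = 0.2044
Solid-volume conservation: h(1−phi) = h₀(1−phi₀) ⇒ h = h₀·(1−phi₀)/(1−phi)
h = 0.137 × (1 − 0.73)/(1 − 0.2044) = 0.137 × 0.3394 = 0.0465 km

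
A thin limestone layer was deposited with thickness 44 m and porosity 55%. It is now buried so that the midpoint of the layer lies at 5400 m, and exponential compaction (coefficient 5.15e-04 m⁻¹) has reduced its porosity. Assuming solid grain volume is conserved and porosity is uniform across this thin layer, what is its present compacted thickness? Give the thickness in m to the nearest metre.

20 m

Working in km (1 km = 1000 m; β in km⁻¹ = β in m⁻¹ × 1000):
Porosity at 5.4 km: phi = 0.55·exp(−0.515×5.4) = 0.0341
Solid-volume conservation: h(1−phi) = h₀(1−phi₀) ⇒ h = h₀·(1−phi₀)/(1−phi)
h = 0.044 × (1 − 0.55)/(1 − 0.0341) = 0.044 × 0.4659 = 0.0205 km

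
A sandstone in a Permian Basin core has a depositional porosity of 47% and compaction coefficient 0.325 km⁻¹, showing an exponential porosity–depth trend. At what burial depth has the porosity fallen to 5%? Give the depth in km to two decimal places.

6.89 km

Invert Athy's law: d = ln(φ₀/φ) / β
d = ln(0.47/0.05) / 0.325 = ln(9.4) / 0.325 = 2.2407 / 0.325 = 6.894 km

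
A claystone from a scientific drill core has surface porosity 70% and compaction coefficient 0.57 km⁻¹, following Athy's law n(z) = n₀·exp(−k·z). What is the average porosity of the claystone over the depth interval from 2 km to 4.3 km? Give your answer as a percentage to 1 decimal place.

⟨n⟩ = (1/(z₂−z₁)) ∫ n₀ e^(−kz) dz = n₀·(e^(−k·z₁) − e^(−k·z₂)) / (k·(z₂−z₁))
e^(−0.57×2) = 0.3198; e^(−0.57×4.3) = 0.0862
⟨n⟩ = 0.7 × (0.3198 − 0.0862) / (0.57 × 2.3) = 0.7 × 0.1782 = 0.1247

12.5%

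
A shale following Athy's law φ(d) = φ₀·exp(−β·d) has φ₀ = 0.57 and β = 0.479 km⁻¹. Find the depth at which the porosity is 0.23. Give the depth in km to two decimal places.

1.89 km

Invert Athy's law: d = ln(φ₀/φ) / β
d = ln(0.57/0.23) / 0.479 = ln(2.478) / 0.479 = 0.9076 / 0.479 = 1.895 km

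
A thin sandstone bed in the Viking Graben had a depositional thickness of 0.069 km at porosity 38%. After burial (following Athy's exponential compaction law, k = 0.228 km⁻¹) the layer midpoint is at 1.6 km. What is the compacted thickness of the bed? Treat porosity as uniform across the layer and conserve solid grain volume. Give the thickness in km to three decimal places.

Porosity at 1.6 km: phi = 0.38·exp(−0.228×1.6) = 0.2638
Solid-volume conservation: h(1−phi) = h₀(1−phi₀) ⇒ h = h₀·(1−phi₀)/(1−phi)
h = 0.069 × (1 − 0.38)/(1 − 0.2638) = 0.069 × 0.8422 = 0.0581 km

0.058 km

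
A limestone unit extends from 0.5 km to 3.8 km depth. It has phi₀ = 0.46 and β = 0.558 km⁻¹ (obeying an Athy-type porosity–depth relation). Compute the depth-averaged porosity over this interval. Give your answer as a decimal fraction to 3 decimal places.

⟨phi⟩ = (1/(z₂−z₁)) ∫ phi₀ e^(−βz) dz = phi₀·(e^(−β·z₁) − e^(−β·z₂)) / (β·(z₂−z₁))
e^(−0.558×0.5) = 0.7565; e^(−0.558×3.8) = 0.1200
⟨phi⟩ = 0.46 × (0.7565 − 0.1200) / (0.558 × 3.3) = 0.46 × 0.3457 = 0.1590

0.159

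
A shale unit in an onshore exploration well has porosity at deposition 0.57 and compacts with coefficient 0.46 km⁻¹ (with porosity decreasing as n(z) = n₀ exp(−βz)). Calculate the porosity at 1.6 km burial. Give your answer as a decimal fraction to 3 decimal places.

n = n₀·exp(−β·z) = 0.57 × exp(−0.46 × 1.6) = 0.57 × exp(−0.736)
  = 0.57 × 0.4790 = 0.2730

0.273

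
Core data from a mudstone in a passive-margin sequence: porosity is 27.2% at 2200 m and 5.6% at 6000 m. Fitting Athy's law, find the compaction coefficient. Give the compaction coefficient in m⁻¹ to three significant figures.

0.000416 m⁻¹

Working in km (1 km = 1000 m; c in km⁻¹ = c in m⁻¹ × 1000):
Athy: n(d) = n₀ e^(−cd) ⇒ n₁/n₂ = e^{c(d₂−d₁)} ⇒ c = ln(n₁/n₂)/(d₂−d₁)
c = ln(0.272/0.056) / (6 − 2.2) = ln(4.857) / 3.8 = 1.5805 / 3.8 = 0.4159 km⁻¹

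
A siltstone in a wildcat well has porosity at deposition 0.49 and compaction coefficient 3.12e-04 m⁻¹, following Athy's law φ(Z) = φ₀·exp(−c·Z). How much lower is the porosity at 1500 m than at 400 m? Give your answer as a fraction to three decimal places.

0.126

Working in km (1 km = 1000 m; c in km⁻¹ = c in m⁻¹ × 1000):
φ(0.4) = 0.49·e^(−0.312×0.4) = 0.4325
φ(1.5) = 0.49·e^(−0.312×1.5) = 0.3069
Δφ = 0.4325 − 0.3069 = 0.1256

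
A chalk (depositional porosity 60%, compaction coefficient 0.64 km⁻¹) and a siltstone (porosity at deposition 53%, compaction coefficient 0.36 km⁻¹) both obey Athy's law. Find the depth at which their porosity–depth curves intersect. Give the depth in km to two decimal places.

Set n₀ₐ e^(−kₐZ) = n₀ᵦ e^(−kᵦZ) ⇒ ln(n₀ₐ/n₀ᵦ) = (kₐ − kᵦ)·Z
Z = ln(0.6/0.53) / (0.64 − 0.36) = 0.1241 / 0.28 = 0.443 km

0.44 km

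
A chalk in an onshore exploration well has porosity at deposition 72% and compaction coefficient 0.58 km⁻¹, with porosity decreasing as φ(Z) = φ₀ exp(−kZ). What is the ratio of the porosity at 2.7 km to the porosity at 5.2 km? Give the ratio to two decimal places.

4.26

φ(Z₁)/φ(Z₂) = e^(−k·Z₁)/e^(−k·Z₂) = e^{k(Z₂−Z₁)}
= exp(0.58 × 2.5) = exp(1.45) = 4.2631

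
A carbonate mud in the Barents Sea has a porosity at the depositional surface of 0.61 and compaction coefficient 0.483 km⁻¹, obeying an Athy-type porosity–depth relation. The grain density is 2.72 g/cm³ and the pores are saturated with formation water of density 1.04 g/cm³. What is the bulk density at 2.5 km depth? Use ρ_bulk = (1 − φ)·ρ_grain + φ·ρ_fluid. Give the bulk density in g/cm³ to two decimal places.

Porosity at depth: phi = 0.61·exp(−0.483×2.5) = 0.61×0.2989 = 0.1824
Bulk density: ρ_b = (1−phi)ρ_g + phi·ρ_f = 0.8176×2.72 + 0.1824×1.04
       = 2.224 + 0.190 = 2.414 g/cm³

2.41 g/cm³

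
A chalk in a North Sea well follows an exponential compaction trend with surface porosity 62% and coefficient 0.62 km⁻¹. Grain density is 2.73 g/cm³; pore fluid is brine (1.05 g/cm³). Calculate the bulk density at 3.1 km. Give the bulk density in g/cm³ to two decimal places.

Porosity at depth: n = 0.62·exp(−0.62×3.1) = 0.62×0.1463 = 0.0907
Bulk density: ρ_b = (1−n)ρ_g + n·ρ_f = 0.9093×2.73 + 0.0907×1.05
       = 2.482 + 0.095 = 2.578 g/cm³

2.58 g/cm³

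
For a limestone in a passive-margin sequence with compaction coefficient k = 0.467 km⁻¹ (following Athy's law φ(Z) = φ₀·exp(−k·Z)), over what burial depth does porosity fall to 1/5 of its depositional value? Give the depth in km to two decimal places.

3.45 km

φ/φ₀ = 1/5 ⇒ exp(−k·Z) = 1/5 ⇒ Z = ln(5) / k
Z = 1.6094 / 0.467 = 3.446 km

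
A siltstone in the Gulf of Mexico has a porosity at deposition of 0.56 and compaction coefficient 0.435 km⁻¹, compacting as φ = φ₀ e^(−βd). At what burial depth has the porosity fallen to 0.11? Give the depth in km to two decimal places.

3.74 km

Invert Athy's law: d = ln(φ₀/φ) / β
d = ln(0.56/0.11) / 0.435 = ln(5.091) / 0.435 = 1.6275 / 0.435 = 3.741 km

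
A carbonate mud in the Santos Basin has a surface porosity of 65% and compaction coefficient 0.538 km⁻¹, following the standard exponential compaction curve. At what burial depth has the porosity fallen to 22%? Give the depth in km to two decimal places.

Invert Athy's law: Z = ln(φ₀/φ) / k
Z = ln(0.65/0.22) / 0.538 = ln(2.955) / 0.538 = 1.0833 / 0.538 = 2.014 km

2.01 km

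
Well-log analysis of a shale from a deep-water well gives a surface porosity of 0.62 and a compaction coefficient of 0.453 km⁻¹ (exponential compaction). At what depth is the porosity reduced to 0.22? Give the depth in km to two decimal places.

Invert Athy's law: Z = ln(phi₀/phi) / k
Z = ln(0.62/0.22) / 0.453 = ln(2.818) / 0.453 = 1.0361 / 0.453 = 2.287 km

2.29 km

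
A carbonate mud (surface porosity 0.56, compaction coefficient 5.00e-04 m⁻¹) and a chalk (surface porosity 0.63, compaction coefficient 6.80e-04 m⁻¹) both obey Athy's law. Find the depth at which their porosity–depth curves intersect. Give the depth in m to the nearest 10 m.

Working in km (1 km = 1000 m; c in km⁻¹ = c in m⁻¹ × 1000):
Set n₀ₐ e^(−cₐz) = n₀ᵦ e^(−cᵦz) ⇒ ln(n₀ₐ/n₀ᵦ) = (cₐ − cᵦ)·z
z = ln(0.56/0.63) / (0.5 − 0.68) = -0.1178 / -0.18 = 0.654 km

650 m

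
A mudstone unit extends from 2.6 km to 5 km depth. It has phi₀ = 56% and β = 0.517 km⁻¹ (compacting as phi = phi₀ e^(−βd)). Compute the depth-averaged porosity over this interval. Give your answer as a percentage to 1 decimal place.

8.4%

⟨phi⟩ = (1/(d₂−d₁)) ∫ phi₀ e^(−βd) dd = phi₀·(e^(−β·d₁) − e^(−β·d₂)) / (β·(d₂−d₁))
e^(−0.517×2.6) = 0.2607; e^(−0.517×5) = 0.0754
⟨phi⟩ = 0.56 × (0.2607 − 0.0754) / (0.517 × 2.4) = 0.56 × 0.1494 = 0.0837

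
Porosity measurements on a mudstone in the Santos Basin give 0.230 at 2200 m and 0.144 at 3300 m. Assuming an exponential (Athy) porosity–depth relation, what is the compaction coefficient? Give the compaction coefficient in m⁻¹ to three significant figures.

Working in km (1 km = 1000 m; β in km⁻¹ = β in m⁻¹ × 1000):
Athy: φ(Z) = φ₀ e^(−βZ) ⇒ φ₁/φ₂ = e^{β(Z₂−Z₁)} ⇒ β = ln(φ₁/φ₂)/(Z₂−Z₁)
β = ln(0.23/0.144) / (3.3 − 2.2) = ln(1.597) / 1.1 = 0.4683 / 1.1 = 0.4257 km⁻¹

0.000426 m⁻¹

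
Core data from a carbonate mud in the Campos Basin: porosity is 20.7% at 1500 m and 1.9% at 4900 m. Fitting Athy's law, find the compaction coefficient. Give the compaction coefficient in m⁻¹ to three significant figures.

Working in km (1 km = 1000 m; k in km⁻¹ = k in m⁻¹ × 1000):
Athy: n(Z) = n₀ e^(−kZ) ⇒ n₁/n₂ = e^{k(Z₂−Z₁)} ⇒ k = ln(n₁/n₂)/(Z₂−Z₁)
k = ln(0.207/0.019) / (4.9 − 1.5) = ln(10.89) / 3.4 = 2.3883 / 3.4 = 0.7024 km⁻¹

0.000702 m⁻¹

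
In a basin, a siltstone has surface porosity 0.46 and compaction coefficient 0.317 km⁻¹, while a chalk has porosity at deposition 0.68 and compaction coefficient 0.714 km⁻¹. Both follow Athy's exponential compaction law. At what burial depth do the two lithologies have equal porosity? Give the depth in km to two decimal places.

Set phi₀ₐ e^(−kₐZ) = phi₀ᵦ e^(−kᵦZ) ⇒ ln(phi₀ₐ/phi₀ᵦ) = (kₐ − kᵦ)·Z
Z = ln(0.46/0.68) / (0.317 − 0.714) = -0.3909 / -0.397 = 0.985 km

0.98 km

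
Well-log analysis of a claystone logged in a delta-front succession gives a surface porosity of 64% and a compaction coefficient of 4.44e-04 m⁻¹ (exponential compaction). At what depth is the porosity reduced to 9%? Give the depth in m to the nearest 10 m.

Working in km (1 km = 1000 m; k in km⁻¹ = k in m⁻¹ × 1000):
Invert Athy's law: z = ln(φ₀/φ) / k
z = ln(0.64/0.09) / 0.444 = ln(7.111) / 0.444 = 1.9617 / 0.444 = 4.418 km

4420 m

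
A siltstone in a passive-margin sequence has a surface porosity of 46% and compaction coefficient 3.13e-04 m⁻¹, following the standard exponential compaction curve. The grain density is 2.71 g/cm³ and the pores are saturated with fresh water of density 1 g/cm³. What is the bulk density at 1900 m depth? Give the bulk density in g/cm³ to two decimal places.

Working in km (1 km = 1000 m; β in km⁻¹ = β in m⁻¹ × 1000):
Porosity at depth: φ = 0.46·exp(−0.313×1.9) = 0.46×0.5517 = 0.2538
Bulk density: ρ_b = (1−φ)ρ_g + φ·ρ_f = 0.7462×2.71 + 0.2538×1
       = 2.022 + 0.254 = 2.276 g/cm³

2.28 g/cm³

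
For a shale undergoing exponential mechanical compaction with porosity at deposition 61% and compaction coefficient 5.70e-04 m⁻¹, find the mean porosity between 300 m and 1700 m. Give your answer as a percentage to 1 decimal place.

Working in km (1 km = 1000 m; β in km⁻¹ = β in m⁻¹ × 1000):
⟨n⟩ = (1/(Z₂−Z₁)) ∫ n₀ e^(−βZ) dZ = n₀·(e^(−β·Z₁) − e^(−β·Z₂)) / (β·(Z₂−Z₁))
e^(−0.57×0.3) = 0.8428; e^(−0.57×1.7) = 0.3795
⟨n⟩ = 0.61 × (0.8428 − 0.3795) / (0.57 × 1.4) = 0.61 × 0.5807 = 0.3542

35.4%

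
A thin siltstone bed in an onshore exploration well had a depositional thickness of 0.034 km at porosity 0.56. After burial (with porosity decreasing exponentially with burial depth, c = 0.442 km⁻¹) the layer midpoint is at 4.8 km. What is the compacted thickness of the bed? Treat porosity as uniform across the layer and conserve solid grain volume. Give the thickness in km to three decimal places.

0.016 km

Porosity at 4.8 km: n = 0.56·exp(−0.442×4.8) = 0.0671
Solid-volume conservation: h(1−n) = h₀(1−n₀) ⇒ h = h₀·(1−n₀)/(1−n)
h = 0.034 × (1 − 0.56)/(1 − 0.0671) = 0.034 × 0.4717 = 0.0160 km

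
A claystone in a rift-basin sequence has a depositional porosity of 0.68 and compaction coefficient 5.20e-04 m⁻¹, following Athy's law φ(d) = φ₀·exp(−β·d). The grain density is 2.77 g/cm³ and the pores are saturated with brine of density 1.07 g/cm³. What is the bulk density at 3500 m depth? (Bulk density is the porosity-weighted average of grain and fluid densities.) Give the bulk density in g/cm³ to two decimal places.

Working in km (1 km = 1000 m; β in km⁻¹ = β in m⁻¹ × 1000):
Porosity at depth: φ = 0.68·exp(−0.52×3.5) = 0.68×0.1620 = 0.1102
Bulk density: ρ_b = (1−φ)ρ_g + φ·ρ_f = 0.8898×2.77 + 0.1102×1.07
       = 2.465 + 0.118 = 2.583 g/cm³

2.58 g/cm³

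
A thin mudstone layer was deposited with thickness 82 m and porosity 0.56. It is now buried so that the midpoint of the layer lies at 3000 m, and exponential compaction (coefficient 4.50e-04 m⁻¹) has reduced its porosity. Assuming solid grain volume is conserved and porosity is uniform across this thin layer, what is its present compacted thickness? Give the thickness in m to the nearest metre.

42 m

Working in km (1 km = 1000 m; β in km⁻¹ = β in m⁻¹ × 1000):
Porosity at 3 km: n = 0.56·exp(−0.45×3) = 0.1452
Solid-volume conservation: h(1−n) = h₀(1−n₀) ⇒ h = h₀·(1−n₀)/(1−n)
h = 0.082 × (1 − 0.56)/(1 − 0.1452) = 0.082 × 0.5147 = 0.0422 km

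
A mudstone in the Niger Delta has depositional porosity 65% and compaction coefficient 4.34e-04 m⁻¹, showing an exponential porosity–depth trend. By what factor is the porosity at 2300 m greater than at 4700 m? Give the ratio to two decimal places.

Working in km (1 km = 1000 m; k in km⁻¹ = k in m⁻¹ × 1000):
n(z₁)/n(z₂) = e^(−k·z₁)/e^(−k·z₂) = e^{k(z₂−z₁)}
= exp(0.434 × 2.4) = exp(1.042) = 2.8337

2.83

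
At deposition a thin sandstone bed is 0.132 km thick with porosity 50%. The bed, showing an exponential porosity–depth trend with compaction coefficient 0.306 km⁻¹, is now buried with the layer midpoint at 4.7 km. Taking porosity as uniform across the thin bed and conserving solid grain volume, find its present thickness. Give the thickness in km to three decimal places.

0.075 km

Porosity at 4.7 km: n = 0.5·exp(−0.306×4.7) = 0.1187
Solid-volume conservation: h(1−n) = h₀(1−n₀) ⇒ h = h₀·(1−n₀)/(1−n)
h = 0.132 × (1 − 0.5)/(1 − 0.1187) = 0.132 × 0.5673 = 0.0749 km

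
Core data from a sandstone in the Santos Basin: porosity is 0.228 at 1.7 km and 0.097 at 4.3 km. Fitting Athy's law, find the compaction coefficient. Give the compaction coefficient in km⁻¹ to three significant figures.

0.329 km⁻¹

Athy: phi(d) = phi₀ e^(−cd) ⇒ phi₁/phi₂ = e^{c(d₂−d₁)} ⇒ c = ln(phi₁/phi₂)/(d₂−d₁)
c = ln(0.228/0.097) / (4.3 − 1.7) = ln(2.351) / 2.6 = 0.8546 / 2.6 = 0.3287 km⁻¹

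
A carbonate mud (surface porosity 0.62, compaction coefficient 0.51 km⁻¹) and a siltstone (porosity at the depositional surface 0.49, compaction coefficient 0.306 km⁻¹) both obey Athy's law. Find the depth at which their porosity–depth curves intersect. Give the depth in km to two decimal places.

Set n₀ₐ e^(−kₐd) = n₀ᵦ e^(−kᵦd) ⇒ ln(n₀ₐ/n₀ᵦ) = (kₐ − kᵦ)·d
d = ln(0.62/0.49) / (0.51 − 0.306) = 0.2353 / 0.204 = 1.154 km

1.15 km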